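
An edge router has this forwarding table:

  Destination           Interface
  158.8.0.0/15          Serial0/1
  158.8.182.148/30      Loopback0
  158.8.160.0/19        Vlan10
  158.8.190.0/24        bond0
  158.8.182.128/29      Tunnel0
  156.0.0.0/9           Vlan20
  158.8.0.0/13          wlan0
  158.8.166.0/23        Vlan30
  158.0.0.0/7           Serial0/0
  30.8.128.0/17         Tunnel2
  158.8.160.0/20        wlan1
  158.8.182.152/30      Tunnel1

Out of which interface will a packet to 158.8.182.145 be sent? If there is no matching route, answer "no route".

Vlan10

Routes whose prefix contains 158.8.182.145:
  158.0.0.0/7 (158.0.0.0 - 159.255.255.255) -> Serial0/0
  158.8.0.0/13 (158.8.0.0 - 158.15.255.255) -> wlan0
  158.8.0.0/15 (158.8.0.0 - 158.9.255.255) -> Serial0/1
  158.8.160.0/19 (158.8.160.0 - 158.8.191.255) -> Vlan10
More-specific entries that do NOT match:
  158.8.182.148/30 (158.8.182.148 - 158.8.182.151) does not contain 158.8.182.145
  158.8.182.152/30 (158.8.182.152 - 158.8.182.155) does not contain 158.8.182.145
  158.8.182.128/29 (158.8.182.128 - 158.8.182.135) does not contain 158.8.182.145
  158.8.190.0/24 (158.8.190.0 - 158.8.190.255) does not contain 158.8.182.145
  158.8.166.0/23 (158.8.166.0 - 158.8.167.255) does not contain 158.8.182.145
  158.8.160.0/20 (158.8.160.0 - 158.8.175.255) does not contain 158.8.182.145
Longest matching prefix is /19 -> interface Vlan10.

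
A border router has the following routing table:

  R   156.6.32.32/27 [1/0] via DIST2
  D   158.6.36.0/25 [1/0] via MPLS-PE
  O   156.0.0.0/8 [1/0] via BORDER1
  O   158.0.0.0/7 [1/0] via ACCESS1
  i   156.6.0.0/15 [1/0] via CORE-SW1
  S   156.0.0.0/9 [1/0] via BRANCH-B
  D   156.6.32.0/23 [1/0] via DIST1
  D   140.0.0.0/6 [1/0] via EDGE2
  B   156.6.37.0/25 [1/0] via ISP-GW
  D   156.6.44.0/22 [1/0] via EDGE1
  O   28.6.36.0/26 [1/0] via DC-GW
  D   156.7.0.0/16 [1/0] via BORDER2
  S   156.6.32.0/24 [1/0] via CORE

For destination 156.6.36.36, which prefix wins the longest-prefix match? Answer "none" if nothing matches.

156.6.0.0/15

Entries matching 156.6.36.36:
  156.0.0.0/8 (156.0.0.0 - 156.255.255.255)
  156.0.0.0/9 (156.0.0.0 - 156.127.255.255)
  156.6.0.0/15 (156.6.0.0 - 156.7.255.255)
Most specific is 156.6.0.0/15.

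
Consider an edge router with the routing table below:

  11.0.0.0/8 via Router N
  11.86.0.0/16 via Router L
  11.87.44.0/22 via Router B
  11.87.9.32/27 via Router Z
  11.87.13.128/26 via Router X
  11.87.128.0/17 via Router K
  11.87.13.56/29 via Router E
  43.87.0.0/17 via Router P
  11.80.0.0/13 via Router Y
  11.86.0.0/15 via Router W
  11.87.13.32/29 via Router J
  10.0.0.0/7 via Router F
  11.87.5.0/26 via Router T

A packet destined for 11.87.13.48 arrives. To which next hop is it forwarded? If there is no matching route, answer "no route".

Routes whose prefix contains 11.87.13.48:
  10.0.0.0/7 (10.0.0.0 - 11.255.255.255) -> Router F
  11.0.0.0/8 (11.0.0.0 - 11.255.255.255) -> Router N
  11.80.0.0/13 (11.80.0.0 - 11.87.255.255) -> Router Y
  11.86.0.0/15 (11.86.0.0 - 11.87.255.255) -> Router W
More-specific entries that do NOT match:
  11.87.13.56/29 (11.87.13.56 - 11.87.13.63) does not contain 11.87.13.48
  11.87.13.32/29 (11.87.13.32 - 11.87.13.39) does not contain 11.87.13.48
  11.87.9.32/27 (11.87.9.32 - 11.87.9.63) does not contain 11.87.13.48
  11.87.13.128/26 (11.87.13.128 - 11.87.13.191) does not contain 11.87.13.48
  11.87.5.0/26 (11.87.5.0 - 11.87.5.63) does not contain 11.87.13.48
  11.87.44.0/22 (11.87.44.0 - 11.87.47.255) does not contain 11.87.13.48
  11.87.128.0/17 (11.87.128.0 - 11.87.255.255) does not contain 11.87.13.48
  43.87.0.0/17 (43.87.0.0 - 43.87.127.255) does not contain 11.87.13.48
  11.86.0.0/16 (11.86.0.0 - 11.86.255.255) does not contain 11.87.13.48
Longest matching prefix is /15 -> next hop Router W.

Router W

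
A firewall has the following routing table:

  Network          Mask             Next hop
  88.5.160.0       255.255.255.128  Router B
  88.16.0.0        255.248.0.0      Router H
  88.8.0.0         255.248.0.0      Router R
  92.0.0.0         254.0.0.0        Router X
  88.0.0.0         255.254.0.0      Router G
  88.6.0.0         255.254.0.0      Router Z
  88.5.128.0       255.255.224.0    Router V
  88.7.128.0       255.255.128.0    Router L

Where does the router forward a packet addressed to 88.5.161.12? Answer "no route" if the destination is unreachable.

no route

No entry's prefix contains 88.5.161.12; there is no default route.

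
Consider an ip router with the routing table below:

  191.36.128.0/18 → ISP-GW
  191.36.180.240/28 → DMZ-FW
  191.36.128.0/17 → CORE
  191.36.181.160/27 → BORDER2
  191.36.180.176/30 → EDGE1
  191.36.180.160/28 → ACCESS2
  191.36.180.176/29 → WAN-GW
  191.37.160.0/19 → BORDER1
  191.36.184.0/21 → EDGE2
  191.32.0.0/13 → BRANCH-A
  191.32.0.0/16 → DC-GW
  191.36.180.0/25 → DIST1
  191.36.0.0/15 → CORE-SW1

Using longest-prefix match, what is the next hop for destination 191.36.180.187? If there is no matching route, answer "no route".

Routes whose prefix contains 191.36.180.187:
  191.32.0.0/13 (191.32.0.0 - 191.39.255.255) -> BRANCH-A
  191.36.0.0/15 (191.36.0.0 - 191.37.255.255) -> CORE-SW1
  191.36.128.0/17 (191.36.128.0 - 191.36.255.255) -> CORE
  191.36.128.0/18 (191.36.128.0 - 191.36.191.255) -> ISP-GW
More-specific entries that do NOT match:
  191.36.180.176/30 (191.36.180.176 - 191.36.180.179) does not contain 191.36.180.187
  191.36.180.176/29 (191.36.180.176 - 191.36.180.183) does not contain 191.36.180.187
  191.36.180.240/28 (191.36.180.240 - 191.36.180.255) does not contain 191.36.180.187
  191.36.180.160/28 (191.36.180.160 - 191.36.180.175) does not contain 191.36.180.187
  191.36.181.160/27 (191.36.181.160 - 191.36.181.191) does not contain 191.36.180.187
  191.36.180.0/25 (191.36.180.0 - 191.36.180.127) does not contain 191.36.180.187
  191.36.184.0/21 (191.36.184.0 - 191.36.191.255) does not contain 191.36.180.187
  191.37.160.0/19 (191.37.160.0 - 191.37.191.255) does not contain 191.36.180.187
Longest matching prefix is /18 -> next hop ISP-GW.

ISP-GW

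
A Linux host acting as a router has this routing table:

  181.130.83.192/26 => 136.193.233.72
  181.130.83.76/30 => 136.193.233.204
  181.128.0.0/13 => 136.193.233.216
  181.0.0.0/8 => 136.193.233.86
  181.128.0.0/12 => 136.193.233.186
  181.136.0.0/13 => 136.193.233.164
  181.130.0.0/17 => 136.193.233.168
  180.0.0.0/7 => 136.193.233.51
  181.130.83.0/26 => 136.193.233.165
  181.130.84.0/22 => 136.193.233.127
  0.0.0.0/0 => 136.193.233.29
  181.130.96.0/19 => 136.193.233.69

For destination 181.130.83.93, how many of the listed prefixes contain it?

6

Prefixes containing 181.130.83.93:
  0.0.0.0/0 (default, matches everything)
  180.0.0.0/7 (180.0.0.0 - 181.255.255.255)
  181.0.0.0/8 (181.0.0.0 - 181.255.255.255)
  181.128.0.0/12 (181.128.0.0 - 181.143.255.255)
  181.128.0.0/13 (181.128.0.0 - 181.135.255.255)
  181.130.0.0/17 (181.130.0.0 - 181.130.127.255)
Total matching entries: 6.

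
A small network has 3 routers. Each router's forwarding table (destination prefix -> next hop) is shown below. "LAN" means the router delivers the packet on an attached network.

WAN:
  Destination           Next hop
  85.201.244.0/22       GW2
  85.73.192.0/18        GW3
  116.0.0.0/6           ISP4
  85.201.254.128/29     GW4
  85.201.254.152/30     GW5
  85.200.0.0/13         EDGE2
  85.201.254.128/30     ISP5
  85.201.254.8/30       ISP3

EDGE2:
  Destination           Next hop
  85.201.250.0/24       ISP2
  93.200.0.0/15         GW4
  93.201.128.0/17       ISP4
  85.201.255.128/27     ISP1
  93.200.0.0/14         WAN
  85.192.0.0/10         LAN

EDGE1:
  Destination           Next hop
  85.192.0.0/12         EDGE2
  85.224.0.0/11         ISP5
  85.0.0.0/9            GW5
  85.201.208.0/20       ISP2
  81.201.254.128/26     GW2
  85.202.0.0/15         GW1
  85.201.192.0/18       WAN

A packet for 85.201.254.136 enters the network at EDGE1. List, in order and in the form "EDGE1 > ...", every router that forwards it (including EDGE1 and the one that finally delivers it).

EDGE1 > WAN > EDGE2

At EDGE1: longest match for 85.201.254.136 is 85.201.192.0/18 -> WAN
At WAN: longest match for 85.201.254.136 is 85.200.0.0/13 -> EDGE2
At EDGE2: longest match for 85.201.254.136 is 85.192.0.0/10 -> LAN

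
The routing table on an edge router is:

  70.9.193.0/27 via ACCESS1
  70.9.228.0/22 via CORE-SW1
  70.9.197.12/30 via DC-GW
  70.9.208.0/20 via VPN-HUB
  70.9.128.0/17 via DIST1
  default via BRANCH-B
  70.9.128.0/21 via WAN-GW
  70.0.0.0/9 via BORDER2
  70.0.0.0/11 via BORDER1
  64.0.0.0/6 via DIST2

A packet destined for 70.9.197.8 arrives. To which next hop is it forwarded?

Routes whose prefix contains 70.9.197.8:
  0.0.0.0/0 (default, matches everything) -> BRANCH-B
  70.0.0.0/9 (70.0.0.0 - 70.127.255.255) -> BORDER2
  70.0.0.0/11 (70.0.0.0 - 70.31.255.255) -> BORDER1
  70.9.128.0/17 (70.9.128.0 - 70.9.255.255) -> DIST1
More-specific entries that do NOT match:
  70.9.197.12/30 (70.9.197.12 - 70.9.197.15) does not contain 70.9.197.8
  70.9.193.0/27 (70.9.193.0 - 70.9.193.31) does not contain 70.9.197.8
  70.9.228.0/22 (70.9.228.0 - 70.9.231.255) does not contain 70.9.197.8
  70.9.128.0/21 (70.9.128.0 - 70.9.135.255) does not contain 70.9.197.8
  70.9.208.0/20 (70.9.208.0 - 70.9.223.255) does not contain 70.9.197.8
Longest matching prefix is /17 -> next hop DIST1.

DIST1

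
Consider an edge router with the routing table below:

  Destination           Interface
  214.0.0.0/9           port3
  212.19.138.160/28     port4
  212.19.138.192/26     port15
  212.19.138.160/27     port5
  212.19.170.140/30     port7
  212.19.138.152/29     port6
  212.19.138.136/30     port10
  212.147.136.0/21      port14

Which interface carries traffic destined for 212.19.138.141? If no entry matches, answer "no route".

No entry's prefix contains 212.19.138.141; there is no default route.

no route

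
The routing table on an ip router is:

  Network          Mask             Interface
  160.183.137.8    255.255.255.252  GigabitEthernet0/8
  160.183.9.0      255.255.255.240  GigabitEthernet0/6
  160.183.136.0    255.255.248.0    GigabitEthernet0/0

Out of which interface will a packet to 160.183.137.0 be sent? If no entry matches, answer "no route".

GigabitEthernet0/0

Routes whose prefix contains 160.183.137.0:
  160.183.136.0/21 (160.183.136.0 - 160.183.143.255) -> GigabitEthernet0/0
More-specific entries that do NOT match:
  160.183.137.8/30 (160.183.137.8 - 160.183.137.11) does not contain 160.183.137.0
  160.183.9.0/28 (160.183.9.0 - 160.183.9.15) does not contain 160.183.137.0
Longest matching prefix is /21 -> interface GigabitEthernet0/0.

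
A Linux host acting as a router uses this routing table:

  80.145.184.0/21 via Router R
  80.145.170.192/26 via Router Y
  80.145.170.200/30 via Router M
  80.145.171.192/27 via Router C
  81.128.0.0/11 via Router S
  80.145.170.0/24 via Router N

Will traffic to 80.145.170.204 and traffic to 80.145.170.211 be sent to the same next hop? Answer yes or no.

80.145.170.204: longest match 80.145.170.192/26 -> Router Y
80.145.170.211: longest match 80.145.170.192/26 -> Router Y

yes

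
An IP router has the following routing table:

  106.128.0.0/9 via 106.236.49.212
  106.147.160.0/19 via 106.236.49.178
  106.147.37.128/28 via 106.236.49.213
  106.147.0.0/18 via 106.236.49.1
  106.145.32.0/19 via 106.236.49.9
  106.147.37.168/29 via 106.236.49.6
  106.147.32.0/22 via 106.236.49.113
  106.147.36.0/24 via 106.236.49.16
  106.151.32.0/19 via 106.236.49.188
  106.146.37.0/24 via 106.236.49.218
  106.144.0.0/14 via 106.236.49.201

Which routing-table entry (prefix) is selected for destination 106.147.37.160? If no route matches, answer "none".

106.147.0.0/18

Entries matching 106.147.37.160:
  106.128.0.0/9 (106.128.0.0 - 106.255.255.255)
  106.144.0.0/14 (106.144.0.0 - 106.147.255.255)
  106.147.0.0/18 (106.147.0.0 - 106.147.63.255)
Most specific is 106.147.0.0/18.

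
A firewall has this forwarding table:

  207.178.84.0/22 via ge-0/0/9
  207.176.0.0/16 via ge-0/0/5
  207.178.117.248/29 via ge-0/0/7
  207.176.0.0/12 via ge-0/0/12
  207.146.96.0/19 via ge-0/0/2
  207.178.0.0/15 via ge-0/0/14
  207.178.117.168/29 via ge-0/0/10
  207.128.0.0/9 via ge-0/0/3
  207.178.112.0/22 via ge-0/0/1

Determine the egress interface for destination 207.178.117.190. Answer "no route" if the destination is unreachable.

Routes whose prefix contains 207.178.117.190:
  207.128.0.0/9 (207.128.0.0 - 207.255.255.255) -> ge-0/0/3
  207.176.0.0/12 (207.176.0.0 - 207.191.255.255) -> ge-0/0/12
  207.178.0.0/15 (207.178.0.0 - 207.179.255.255) -> ge-0/0/14
More-specific entries that do NOT match:
  207.178.117.248/29 (207.178.117.248 - 207.178.117.255) does not contain 207.178.117.190
  207.178.117.168/29 (207.178.117.168 - 207.178.117.175) does not contain 207.178.117.190
  207.178.84.0/22 (207.178.84.0 - 207.178.87.255) does not contain 207.178.117.190
  207.178.112.0/22 (207.178.112.0 - 207.178.115.255) does not contain 207.178.117.190
  207.146.96.0/19 (207.146.96.0 - 207.146.127.255) does not contain 207.178.117.190
  207.176.0.0/16 (207.176.0.0 - 207.176.255.255) does not contain 207.178.117.190
Longest matching prefix is /15 -> interface ge-0/0/14.

ge-0/0/14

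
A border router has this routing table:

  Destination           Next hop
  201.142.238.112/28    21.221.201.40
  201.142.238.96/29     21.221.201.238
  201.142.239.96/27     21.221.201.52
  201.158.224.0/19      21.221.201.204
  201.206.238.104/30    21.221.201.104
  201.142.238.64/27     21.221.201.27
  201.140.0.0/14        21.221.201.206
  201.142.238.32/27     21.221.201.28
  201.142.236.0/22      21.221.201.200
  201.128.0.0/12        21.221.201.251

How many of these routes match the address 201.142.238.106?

3

Prefixes containing 201.142.238.106:
  201.128.0.0/12 (201.128.0.0 - 201.143.255.255)
  201.140.0.0/14 (201.140.0.0 - 201.143.255.255)
  201.142.236.0/22 (201.142.236.0 - 201.142.239.255)
Total matching entries: 3.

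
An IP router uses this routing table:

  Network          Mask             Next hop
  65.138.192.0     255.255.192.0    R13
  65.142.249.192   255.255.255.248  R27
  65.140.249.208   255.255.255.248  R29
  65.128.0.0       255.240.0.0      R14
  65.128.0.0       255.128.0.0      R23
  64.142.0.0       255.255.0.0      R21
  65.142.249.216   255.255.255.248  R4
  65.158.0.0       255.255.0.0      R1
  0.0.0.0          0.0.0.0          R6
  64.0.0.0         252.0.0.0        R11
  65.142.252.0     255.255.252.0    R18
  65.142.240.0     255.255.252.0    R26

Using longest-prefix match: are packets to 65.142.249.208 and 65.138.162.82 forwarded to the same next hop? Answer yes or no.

65.142.249.208: longest match 65.128.0.0/12 -> R14
65.138.162.82: longest match 65.128.0.0/12 -> R14

yes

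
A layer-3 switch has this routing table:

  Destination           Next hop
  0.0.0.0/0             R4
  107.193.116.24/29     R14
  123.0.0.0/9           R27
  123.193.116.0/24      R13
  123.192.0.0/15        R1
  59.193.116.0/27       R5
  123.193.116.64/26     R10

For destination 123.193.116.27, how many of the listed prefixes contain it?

Prefixes containing 123.193.116.27:
  0.0.0.0/0 (default, matches everything)
  123.192.0.0/15 (123.192.0.0 - 123.193.255.255)
  123.193.116.0/24 (123.193.116.0 - 123.193.116.255)
Total matching entries: 3.

3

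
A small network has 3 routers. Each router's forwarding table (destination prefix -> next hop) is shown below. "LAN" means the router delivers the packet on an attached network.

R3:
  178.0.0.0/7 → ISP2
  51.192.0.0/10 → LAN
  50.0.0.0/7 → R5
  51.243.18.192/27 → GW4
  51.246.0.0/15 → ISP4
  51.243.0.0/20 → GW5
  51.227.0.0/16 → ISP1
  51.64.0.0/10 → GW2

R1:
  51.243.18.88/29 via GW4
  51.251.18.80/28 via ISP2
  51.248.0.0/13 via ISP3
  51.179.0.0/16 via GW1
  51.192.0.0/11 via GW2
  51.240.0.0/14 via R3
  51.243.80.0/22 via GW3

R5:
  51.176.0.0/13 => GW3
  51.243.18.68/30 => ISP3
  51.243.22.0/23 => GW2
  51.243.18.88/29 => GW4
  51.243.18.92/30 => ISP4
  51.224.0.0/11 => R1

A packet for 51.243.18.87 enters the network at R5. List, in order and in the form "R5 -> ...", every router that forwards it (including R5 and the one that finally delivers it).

At R5: longest match for 51.243.18.87 is 51.224.0.0/11 -> R1
At R1: longest match for 51.243.18.87 is 51.240.0.0/14 -> R3
At R3: longest match for 51.243.18.87 is 51.192.0.0/10 -> LAN

R5 -> R1 -> R3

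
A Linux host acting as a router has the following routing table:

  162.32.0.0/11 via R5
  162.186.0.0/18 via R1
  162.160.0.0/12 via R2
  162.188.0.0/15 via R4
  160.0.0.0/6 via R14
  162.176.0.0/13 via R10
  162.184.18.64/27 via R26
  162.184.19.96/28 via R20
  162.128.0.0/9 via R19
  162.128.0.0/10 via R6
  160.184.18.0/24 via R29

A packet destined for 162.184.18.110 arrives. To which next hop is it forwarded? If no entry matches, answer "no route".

Routes whose prefix contains 162.184.18.110:
  160.0.0.0/6 (160.0.0.0 - 163.255.255.255) -> R14
  162.128.0.0/9 (162.128.0.0 - 162.255.255.255) -> R19
  162.128.0.0/10 (162.128.0.0 - 162.191.255.255) -> R6
More-specific entries that do NOT match:
  162.184.19.96/28 (162.184.19.96 - 162.184.19.111) does not contain 162.184.18.110
  162.184.18.64/27 (162.184.18.64 - 162.184.18.95) does not contain 162.184.18.110
  160.184.18.0/24 (160.184.18.0 - 160.184.18.255) does not contain 162.184.18.110
  162.186.0.0/18 (162.186.0.0 - 162.186.63.255) does not contain 162.184.18.110
  162.188.0.0/15 (162.188.0.0 - 162.189.255.255) does not contain 162.184.18.110
  162.176.0.0/13 (162.176.0.0 - 162.183.255.255) does not contain 162.184.18.110
  162.160.0.0/12 (162.160.0.0 - 162.175.255.255) does not contain 162.184.18.110
  162.32.0.0/11 (162.32.0.0 - 162.63.255.255) does not contain 162.184.18.110
Longest matching prefix is /10 -> next hop R6.

R6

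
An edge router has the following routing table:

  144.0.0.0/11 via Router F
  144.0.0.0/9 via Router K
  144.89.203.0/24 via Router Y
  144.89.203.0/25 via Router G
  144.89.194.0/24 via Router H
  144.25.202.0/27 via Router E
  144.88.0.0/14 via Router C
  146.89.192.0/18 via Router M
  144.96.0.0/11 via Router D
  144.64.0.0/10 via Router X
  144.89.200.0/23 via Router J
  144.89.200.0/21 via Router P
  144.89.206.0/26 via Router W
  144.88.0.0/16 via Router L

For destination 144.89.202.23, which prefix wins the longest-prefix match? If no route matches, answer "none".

Entries matching 144.89.202.23:
  144.0.0.0/9 (144.0.0.0 - 144.127.255.255)
  144.64.0.0/10 (144.64.0.0 - 144.127.255.255)
  144.88.0.0/14 (144.88.0.0 - 144.91.255.255)
  144.89.200.0/21 (144.89.200.0 - 144.89.207.255)
Most specific is 144.89.200.0/21.

144.89.200.0/21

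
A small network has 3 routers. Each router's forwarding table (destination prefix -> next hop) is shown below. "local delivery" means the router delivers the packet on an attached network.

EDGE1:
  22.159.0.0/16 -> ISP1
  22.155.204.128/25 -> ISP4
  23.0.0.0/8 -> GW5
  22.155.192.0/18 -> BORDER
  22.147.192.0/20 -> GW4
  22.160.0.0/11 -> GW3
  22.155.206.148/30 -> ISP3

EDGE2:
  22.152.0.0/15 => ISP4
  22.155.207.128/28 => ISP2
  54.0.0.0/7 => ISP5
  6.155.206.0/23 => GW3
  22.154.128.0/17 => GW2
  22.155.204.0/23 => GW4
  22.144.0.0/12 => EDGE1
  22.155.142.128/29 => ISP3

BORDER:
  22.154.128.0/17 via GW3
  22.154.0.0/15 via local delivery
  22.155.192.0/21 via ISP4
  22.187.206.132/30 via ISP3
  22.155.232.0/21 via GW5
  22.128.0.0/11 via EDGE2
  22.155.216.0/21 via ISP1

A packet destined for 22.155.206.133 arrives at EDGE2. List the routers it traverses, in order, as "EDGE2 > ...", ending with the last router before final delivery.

EDGE2 > EDGE1 > BORDER

At EDGE2: longest match for 22.155.206.133 is 22.144.0.0/12 -> EDGE1
At EDGE1: longest match for 22.155.206.133 is 22.155.192.0/18 -> BORDER
At BORDER: longest match for 22.155.206.133 is 22.154.0.0/15 -> local delivery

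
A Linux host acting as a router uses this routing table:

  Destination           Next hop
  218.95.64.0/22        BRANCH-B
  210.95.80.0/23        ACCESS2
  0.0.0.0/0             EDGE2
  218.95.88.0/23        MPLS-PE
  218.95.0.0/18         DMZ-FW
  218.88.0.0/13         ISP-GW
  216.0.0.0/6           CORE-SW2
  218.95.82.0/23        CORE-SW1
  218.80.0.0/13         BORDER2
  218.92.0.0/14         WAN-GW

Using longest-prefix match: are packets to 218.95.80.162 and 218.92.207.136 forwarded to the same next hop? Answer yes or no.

yes

218.95.80.162: longest match 218.92.0.0/14 -> WAN-GW
218.92.207.136: longest match 218.92.0.0/14 -> WAN-GW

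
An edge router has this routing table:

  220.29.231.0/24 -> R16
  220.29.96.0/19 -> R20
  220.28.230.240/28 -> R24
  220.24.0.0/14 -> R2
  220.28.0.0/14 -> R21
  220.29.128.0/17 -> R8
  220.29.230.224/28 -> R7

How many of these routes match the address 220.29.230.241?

Prefixes containing 220.29.230.241:
  220.28.0.0/14 (220.28.0.0 - 220.31.255.255)
  220.29.128.0/17 (220.29.128.0 - 220.29.255.255)
Total matching entries: 2.

2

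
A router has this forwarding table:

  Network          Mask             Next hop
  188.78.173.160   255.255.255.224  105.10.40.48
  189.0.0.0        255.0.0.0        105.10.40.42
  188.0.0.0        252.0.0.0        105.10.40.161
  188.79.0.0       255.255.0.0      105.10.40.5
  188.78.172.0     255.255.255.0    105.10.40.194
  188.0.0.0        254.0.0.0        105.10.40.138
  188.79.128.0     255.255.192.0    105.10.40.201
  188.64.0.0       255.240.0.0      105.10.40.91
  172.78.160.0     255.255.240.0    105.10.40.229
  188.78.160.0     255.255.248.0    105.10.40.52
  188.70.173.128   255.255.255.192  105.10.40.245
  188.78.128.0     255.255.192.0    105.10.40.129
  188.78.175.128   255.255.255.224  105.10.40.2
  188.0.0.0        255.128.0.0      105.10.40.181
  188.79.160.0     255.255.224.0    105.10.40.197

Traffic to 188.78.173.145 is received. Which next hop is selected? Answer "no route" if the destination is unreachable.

Routes whose prefix contains 188.78.173.145:
  188.0.0.0/6 (188.0.0.0 - 191.255.255.255) -> 105.10.40.161
  188.0.0.0/7 (188.0.0.0 - 189.255.255.255) -> 105.10.40.138
  188.0.0.0/9 (188.0.0.0 - 188.127.255.255) -> 105.10.40.181
  188.64.0.0/12 (188.64.0.0 - 188.79.255.255) -> 105.10.40.91
  188.78.128.0/18 (188.78.128.0 - 188.78.191.255) -> 105.10.40.129
More-specific entries that do NOT match:
  188.78.173.160/27 (188.78.173.160 - 188.78.173.191) does not contain 188.78.173.145
  188.78.175.128/27 (188.78.175.128 - 188.78.175.159) does not contain 188.78.173.145
  188.70.173.128/26 (188.70.173.128 - 188.70.173.191) does not contain 188.78.173.145
  188.78.172.0/24 (188.78.172.0 - 188.78.172.255) does not contain 188.78.173.145
  188.78.160.0/21 (188.78.160.0 - 188.78.167.255) does not contain 188.78.173.145
  172.78.160.0/20 (172.78.160.0 - 172.78.175.255) does not contain 188.78.173.145
  188.79.160.0/19 (188.79.160.0 - 188.79.191.255) does not contain 188.78.173.145
Longest matching prefix is /18 -> next hop 105.10.40.129.

105.10.40.129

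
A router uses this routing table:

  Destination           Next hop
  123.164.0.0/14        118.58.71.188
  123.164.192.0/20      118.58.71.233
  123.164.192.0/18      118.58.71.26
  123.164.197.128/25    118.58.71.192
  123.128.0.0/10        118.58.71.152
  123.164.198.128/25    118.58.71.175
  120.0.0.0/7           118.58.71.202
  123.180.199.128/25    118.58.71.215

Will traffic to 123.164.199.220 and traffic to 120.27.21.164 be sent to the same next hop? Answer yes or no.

123.164.199.220: longest match 123.164.192.0/20 -> 118.58.71.233
120.27.21.164: longest match 120.0.0.0/7 -> 118.58.71.202

no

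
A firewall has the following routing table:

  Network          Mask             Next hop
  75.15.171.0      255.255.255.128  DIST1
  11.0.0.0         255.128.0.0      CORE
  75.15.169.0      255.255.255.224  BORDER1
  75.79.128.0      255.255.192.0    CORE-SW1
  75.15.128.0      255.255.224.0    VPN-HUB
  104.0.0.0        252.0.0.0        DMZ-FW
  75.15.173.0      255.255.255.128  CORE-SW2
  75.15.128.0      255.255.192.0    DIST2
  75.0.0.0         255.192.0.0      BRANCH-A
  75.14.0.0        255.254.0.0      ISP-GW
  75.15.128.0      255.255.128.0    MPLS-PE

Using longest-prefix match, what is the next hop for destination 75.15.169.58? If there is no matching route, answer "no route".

DIST2

Routes whose prefix contains 75.15.169.58:
  75.0.0.0/10 (75.0.0.0 - 75.63.255.255) -> BRANCH-A
  75.14.0.0/15 (75.14.0.0 - 75.15.255.255) -> ISP-GW
  75.15.128.0/17 (75.15.128.0 - 75.15.255.255) -> MPLS-PE
  75.15.128.0/18 (75.15.128.0 - 75.15.191.255) -> DIST2
More-specific entries that do NOT match:
  75.15.169.0/27 (75.15.169.0 - 75.15.169.31) does not contain 75.15.169.58
  75.15.171.0/25 (75.15.171.0 - 75.15.171.127) does not contain 75.15.169.58
  75.15.173.0/25 (75.15.173.0 - 75.15.173.127) does not contain 75.15.169.58
  75.15.128.0/19 (75.15.128.0 - 75.15.159.255) does not contain 75.15.169.58
Longest matching prefix is /18 -> next hop DIST2.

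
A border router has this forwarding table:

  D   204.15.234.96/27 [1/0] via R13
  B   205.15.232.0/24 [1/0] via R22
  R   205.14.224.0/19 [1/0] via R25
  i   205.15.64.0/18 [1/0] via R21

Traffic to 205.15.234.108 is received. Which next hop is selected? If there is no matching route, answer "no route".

no route

No entry's prefix contains 205.15.234.108; there is no default route.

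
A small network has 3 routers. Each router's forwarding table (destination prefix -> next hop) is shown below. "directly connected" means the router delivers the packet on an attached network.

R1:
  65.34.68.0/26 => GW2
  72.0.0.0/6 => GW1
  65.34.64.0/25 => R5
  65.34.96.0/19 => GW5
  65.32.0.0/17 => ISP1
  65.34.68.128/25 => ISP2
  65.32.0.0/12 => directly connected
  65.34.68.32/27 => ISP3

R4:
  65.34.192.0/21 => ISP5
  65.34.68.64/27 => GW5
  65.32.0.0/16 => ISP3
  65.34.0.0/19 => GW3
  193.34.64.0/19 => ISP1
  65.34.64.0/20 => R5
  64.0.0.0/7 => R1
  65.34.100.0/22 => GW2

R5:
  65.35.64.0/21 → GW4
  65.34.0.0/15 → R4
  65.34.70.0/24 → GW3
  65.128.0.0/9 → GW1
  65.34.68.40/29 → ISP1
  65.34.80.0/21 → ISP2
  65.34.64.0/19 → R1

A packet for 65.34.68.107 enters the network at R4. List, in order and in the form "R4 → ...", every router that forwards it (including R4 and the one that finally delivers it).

At R4: longest match for 65.34.68.107 is 65.34.64.0/20 -> R5
At R5: longest match for 65.34.68.107 is 65.34.64.0/19 -> R1
At R1: longest match for 65.34.68.107 is 65.32.0.0/12 -> directly connected

R4 → R5 → R1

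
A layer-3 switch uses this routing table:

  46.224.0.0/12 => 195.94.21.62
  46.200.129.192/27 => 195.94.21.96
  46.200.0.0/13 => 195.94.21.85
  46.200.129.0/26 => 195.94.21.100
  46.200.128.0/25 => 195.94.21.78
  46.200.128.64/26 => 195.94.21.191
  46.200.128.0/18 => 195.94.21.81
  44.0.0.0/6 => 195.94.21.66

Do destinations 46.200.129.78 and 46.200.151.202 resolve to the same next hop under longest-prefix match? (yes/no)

46.200.129.78: longest match 46.200.128.0/18 -> 195.94.21.81
46.200.151.202: longest match 46.200.128.0/18 -> 195.94.21.81

yes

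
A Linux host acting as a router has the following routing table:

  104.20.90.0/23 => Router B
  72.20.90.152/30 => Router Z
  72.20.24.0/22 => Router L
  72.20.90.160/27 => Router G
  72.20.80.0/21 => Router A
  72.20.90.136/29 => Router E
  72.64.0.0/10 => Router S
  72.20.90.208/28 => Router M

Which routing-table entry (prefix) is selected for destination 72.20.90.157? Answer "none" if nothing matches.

none

72.20.90.157 is outside every listed prefix and there is no default route.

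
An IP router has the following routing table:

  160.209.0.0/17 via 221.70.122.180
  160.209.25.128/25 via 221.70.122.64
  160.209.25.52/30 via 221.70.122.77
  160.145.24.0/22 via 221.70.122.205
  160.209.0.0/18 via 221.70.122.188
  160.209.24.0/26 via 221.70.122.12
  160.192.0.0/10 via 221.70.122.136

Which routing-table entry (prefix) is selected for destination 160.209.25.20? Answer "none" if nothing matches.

160.209.0.0/18

Entries matching 160.209.25.20:
  160.192.0.0/10 (160.192.0.0 - 160.255.255.255)
  160.209.0.0/17 (160.209.0.0 - 160.209.127.255)
  160.209.0.0/18 (160.209.0.0 - 160.209.63.255)
Most specific is 160.209.0.0/18.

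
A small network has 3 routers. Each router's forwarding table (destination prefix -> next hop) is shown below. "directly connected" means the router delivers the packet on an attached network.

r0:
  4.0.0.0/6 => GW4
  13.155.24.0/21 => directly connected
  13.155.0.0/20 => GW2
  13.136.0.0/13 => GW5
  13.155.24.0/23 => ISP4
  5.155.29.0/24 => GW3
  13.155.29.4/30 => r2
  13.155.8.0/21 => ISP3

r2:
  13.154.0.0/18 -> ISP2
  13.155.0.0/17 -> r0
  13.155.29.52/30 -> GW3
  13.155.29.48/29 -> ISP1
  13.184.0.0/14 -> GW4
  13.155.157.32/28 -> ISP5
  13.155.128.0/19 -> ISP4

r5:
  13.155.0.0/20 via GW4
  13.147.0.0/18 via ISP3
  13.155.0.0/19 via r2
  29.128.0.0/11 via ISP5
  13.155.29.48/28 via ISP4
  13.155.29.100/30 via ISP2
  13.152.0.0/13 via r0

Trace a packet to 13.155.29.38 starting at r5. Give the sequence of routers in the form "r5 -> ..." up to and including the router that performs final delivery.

At r5: longest match for 13.155.29.38 is 13.155.0.0/19 -> r2
At r2: longest match for 13.155.29.38 is 13.155.0.0/17 -> r0
At r0: longest match for 13.155.29.38 is 13.155.24.0/21 -> directly connected

r5 -> r2 -> r0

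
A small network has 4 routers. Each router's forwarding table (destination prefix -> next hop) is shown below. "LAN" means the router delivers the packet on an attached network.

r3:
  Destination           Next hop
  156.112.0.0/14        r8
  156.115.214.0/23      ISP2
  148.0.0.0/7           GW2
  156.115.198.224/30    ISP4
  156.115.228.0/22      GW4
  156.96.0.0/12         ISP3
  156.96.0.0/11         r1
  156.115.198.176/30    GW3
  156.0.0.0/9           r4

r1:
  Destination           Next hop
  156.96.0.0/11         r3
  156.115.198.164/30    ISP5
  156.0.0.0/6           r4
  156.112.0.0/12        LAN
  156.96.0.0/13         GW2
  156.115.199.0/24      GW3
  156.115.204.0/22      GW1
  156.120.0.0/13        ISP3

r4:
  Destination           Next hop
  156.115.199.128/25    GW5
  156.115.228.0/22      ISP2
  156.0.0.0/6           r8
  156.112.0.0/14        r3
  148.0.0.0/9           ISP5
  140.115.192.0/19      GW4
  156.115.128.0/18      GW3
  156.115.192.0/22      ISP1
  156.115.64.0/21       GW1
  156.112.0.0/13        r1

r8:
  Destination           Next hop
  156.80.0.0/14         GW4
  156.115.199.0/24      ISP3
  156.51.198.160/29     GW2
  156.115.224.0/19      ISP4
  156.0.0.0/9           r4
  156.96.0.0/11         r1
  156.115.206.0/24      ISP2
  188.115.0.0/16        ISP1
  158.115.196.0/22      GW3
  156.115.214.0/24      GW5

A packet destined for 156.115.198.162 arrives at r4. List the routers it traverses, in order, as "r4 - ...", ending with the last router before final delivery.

At r4: longest match for 156.115.198.162 is 156.112.0.0/14 -> r3
At r3: longest match for 156.115.198.162 is 156.112.0.0/14 -> r8
At r8: longest match for 156.115.198.162 is 156.96.0.0/11 -> r1
At r1: longest match for 156.115.198.162 is 156.112.0.0/12 -> LAN

r4 - r3 - r8 - r1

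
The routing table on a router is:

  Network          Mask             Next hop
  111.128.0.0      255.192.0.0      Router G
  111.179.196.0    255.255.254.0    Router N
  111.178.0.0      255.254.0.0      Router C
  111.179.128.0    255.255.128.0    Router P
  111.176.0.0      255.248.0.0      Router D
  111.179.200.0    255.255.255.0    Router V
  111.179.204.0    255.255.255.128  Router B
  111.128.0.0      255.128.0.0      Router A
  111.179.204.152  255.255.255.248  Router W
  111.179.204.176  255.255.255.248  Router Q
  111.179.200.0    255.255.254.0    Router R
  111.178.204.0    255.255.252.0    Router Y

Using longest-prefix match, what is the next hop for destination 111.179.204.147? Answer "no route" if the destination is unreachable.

Routes whose prefix contains 111.179.204.147:
  111.128.0.0/9 (111.128.0.0 - 111.255.255.255) -> Router A
  111.128.0.0/10 (111.128.0.0 - 111.191.255.255) -> Router G
  111.176.0.0/13 (111.176.0.0 - 111.183.255.255) -> Router D
  111.178.0.0/15 (111.178.0.0 - 111.179.255.255) -> Router C
  111.179.128.0/17 (111.179.128.0 - 111.179.255.255) -> Router P
More-specific entries that do NOT match:
  111.179.204.152/29 (111.179.204.152 - 111.179.204.159) does not contain 111.179.204.147
  111.179.204.176/29 (111.179.204.176 - 111.179.204.183) does not contain 111.179.204.147
  111.179.204.0/25 (111.179.204.0 - 111.179.204.127) does not contain 111.179.204.147
  111.179.200.0/24 (111.179.200.0 - 111.179.200.255) does not contain 111.179.204.147
  111.179.196.0/23 (111.179.196.0 - 111.179.197.255) does not contain 111.179.204.147
  111.179.200.0/23 (111.179.200.0 - 111.179.201.255) does not contain 111.179.204.147
  111.178.204.0/22 (111.178.204.0 - 111.178.207.255) does not contain 111.179.204.147
Longest matching prefix is /17 -> next hop Router P.

Router P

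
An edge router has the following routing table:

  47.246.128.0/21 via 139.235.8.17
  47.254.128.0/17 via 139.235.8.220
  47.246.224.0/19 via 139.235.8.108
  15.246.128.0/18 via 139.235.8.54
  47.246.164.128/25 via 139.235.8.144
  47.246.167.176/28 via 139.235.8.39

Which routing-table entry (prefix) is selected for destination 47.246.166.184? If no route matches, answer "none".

none

47.246.166.184 is outside every listed prefix and there is no default route.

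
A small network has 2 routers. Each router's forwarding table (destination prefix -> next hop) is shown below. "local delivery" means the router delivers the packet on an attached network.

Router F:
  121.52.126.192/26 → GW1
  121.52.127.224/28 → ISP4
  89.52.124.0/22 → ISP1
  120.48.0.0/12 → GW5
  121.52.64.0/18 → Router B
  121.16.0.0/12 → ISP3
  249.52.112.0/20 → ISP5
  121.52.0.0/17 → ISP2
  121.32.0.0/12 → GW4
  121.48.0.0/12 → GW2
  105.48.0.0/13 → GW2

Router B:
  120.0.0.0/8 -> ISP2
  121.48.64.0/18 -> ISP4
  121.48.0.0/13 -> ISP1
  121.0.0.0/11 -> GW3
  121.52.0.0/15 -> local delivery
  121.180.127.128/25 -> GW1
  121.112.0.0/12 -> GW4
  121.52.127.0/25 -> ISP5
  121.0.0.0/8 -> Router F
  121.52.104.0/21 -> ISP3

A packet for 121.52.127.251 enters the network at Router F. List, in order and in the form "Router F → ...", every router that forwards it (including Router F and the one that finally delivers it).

At Router F: longest match for 121.52.127.251 is 121.52.64.0/18 -> Router B
At Router B: longest match for 121.52.127.251 is 121.52.0.0/15 -> local delivery

Router F → Router B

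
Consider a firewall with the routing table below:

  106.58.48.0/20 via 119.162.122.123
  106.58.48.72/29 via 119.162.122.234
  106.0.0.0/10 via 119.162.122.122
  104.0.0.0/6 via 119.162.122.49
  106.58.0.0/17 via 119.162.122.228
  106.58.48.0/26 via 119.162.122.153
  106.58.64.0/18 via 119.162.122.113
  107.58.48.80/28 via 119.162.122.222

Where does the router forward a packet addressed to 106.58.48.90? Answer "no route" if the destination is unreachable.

Routes whose prefix contains 106.58.48.90:
  104.0.0.0/6 (104.0.0.0 - 107.255.255.255) -> 119.162.122.49
  106.0.0.0/10 (106.0.0.0 - 106.63.255.255) -> 119.162.122.122
  106.58.0.0/17 (106.58.0.0 - 106.58.127.255) -> 119.162.122.228
  106.58.48.0/20 (106.58.48.0 - 106.58.63.255) -> 119.162.122.123
More-specific entries that do NOT match:
  106.58.48.72/29 (106.58.48.72 - 106.58.48.79) does not contain 106.58.48.90
  107.58.48.80/28 (107.58.48.80 - 107.58.48.95) does not contain 106.58.48.90
  106.58.48.0/26 (106.58.48.0 - 106.58.48.63) does not contain 106.58.48.90
Longest matching prefix is /20 -> next hop 119.162.122.123.

119.162.122.123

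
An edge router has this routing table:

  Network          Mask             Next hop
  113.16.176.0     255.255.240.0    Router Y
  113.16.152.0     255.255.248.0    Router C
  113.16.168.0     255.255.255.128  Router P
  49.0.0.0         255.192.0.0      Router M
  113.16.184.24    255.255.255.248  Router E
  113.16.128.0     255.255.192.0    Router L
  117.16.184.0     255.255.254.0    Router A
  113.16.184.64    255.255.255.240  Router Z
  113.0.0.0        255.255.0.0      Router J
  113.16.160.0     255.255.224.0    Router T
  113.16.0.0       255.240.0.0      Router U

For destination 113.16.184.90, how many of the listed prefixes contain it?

Prefixes containing 113.16.184.90:
  113.16.0.0/12 (113.16.0.0 - 113.31.255.255)
  113.16.128.0/18 (113.16.128.0 - 113.16.191.255)
  113.16.160.0/19 (113.16.160.0 - 113.16.191.255)
  113.16.176.0/20 (113.16.176.0 - 113.16.191.255)
Total matching entries: 4.

4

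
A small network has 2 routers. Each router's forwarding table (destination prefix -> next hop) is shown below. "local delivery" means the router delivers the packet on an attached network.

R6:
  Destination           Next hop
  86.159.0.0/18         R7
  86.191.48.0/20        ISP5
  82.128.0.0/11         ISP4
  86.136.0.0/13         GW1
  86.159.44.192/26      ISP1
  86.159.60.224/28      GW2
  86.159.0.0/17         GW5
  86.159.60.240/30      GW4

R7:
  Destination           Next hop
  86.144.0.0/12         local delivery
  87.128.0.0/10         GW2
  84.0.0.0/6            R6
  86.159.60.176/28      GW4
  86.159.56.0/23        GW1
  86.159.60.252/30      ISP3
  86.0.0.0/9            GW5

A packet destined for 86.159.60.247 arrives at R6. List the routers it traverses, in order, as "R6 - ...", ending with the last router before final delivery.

At R6: longest match for 86.159.60.247 is 86.159.0.0/18 -> R7
At R7: longest match for 86.159.60.247 is 86.144.0.0/12 -> local delivery

R6 - R7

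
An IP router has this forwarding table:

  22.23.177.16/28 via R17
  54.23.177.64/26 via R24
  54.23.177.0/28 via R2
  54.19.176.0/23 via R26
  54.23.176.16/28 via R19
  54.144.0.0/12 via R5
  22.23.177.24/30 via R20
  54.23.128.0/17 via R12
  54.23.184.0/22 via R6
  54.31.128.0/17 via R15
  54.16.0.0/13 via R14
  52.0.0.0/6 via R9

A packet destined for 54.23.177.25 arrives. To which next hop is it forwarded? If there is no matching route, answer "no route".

Routes whose prefix contains 54.23.177.25:
  52.0.0.0/6 (52.0.0.0 - 55.255.255.255) -> R9
  54.16.0.0/13 (54.16.0.0 - 54.23.255.255) -> R14
  54.23.128.0/17 (54.23.128.0 - 54.23.255.255) -> R12
More-specific entries that do NOT match:
  22.23.177.24/30 (22.23.177.24 - 22.23.177.27) does not contain 54.23.177.25
  22.23.177.16/28 (22.23.177.16 - 22.23.177.31) does not contain 54.23.177.25
  54.23.177.0/28 (54.23.177.0 - 54.23.177.15) does not contain 54.23.177.25
  54.23.176.16/28 (54.23.176.16 - 54.23.176.31) does not contain 54.23.177.25
  54.23.177.64/26 (54.23.177.64 - 54.23.177.127) does not contain 54.23.177.25
  54.19.176.0/23 (54.19.176.0 - 54.19.177.255) does not contain 54.23.177.25
  54.23.184.0/22 (54.23.184.0 - 54.23.187.255) does not contain 54.23.177.25
Longest matching prefix is /17 -> next hop R12.

R12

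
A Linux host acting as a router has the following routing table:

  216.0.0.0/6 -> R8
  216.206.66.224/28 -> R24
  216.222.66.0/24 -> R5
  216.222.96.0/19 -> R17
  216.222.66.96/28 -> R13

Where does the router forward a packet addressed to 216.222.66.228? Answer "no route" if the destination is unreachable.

Routes whose prefix contains 216.222.66.228:
  216.0.0.0/6 (216.0.0.0 - 219.255.255.255) -> R8
  216.222.66.0/24 (216.222.66.0 - 216.222.66.255) -> R5
More-specific entries that do NOT match:
  216.206.66.224/28 (216.206.66.224 - 216.206.66.239) does not contain 216.222.66.228
  216.222.66.96/28 (216.222.66.96 - 216.222.66.111) does not contain 216.222.66.228
Longest matching prefix is /24 -> next hop R5.

R5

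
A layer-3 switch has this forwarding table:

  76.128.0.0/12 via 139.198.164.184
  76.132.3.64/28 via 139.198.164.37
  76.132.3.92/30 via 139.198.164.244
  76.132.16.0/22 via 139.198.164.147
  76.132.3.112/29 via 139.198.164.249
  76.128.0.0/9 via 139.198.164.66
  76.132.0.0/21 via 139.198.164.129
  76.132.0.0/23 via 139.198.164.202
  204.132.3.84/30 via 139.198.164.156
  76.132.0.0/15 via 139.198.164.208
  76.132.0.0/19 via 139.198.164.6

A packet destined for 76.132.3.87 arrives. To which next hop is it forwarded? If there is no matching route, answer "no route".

Routes whose prefix contains 76.132.3.87:
  76.128.0.0/9 (76.128.0.0 - 76.255.255.255) -> 139.198.164.66
  76.128.0.0/12 (76.128.0.0 - 76.143.255.255) -> 139.198.164.184
  76.132.0.0/15 (76.132.0.0 - 76.133.255.255) -> 139.198.164.208
  76.132.0.0/19 (76.132.0.0 - 76.132.31.255) -> 139.198.164.6
  76.132.0.0/21 (76.132.0.0 - 76.132.7.255) -> 139.198.164.129
More-specific entries that do NOT match:
  76.132.3.92/30 (76.132.3.92 - 76.132.3.95) does not contain 76.132.3.87
  204.132.3.84/30 (204.132.3.84 - 204.132.3.87) does not contain 76.132.3.87
  76.132.3.112/29 (76.132.3.112 - 76.132.3.119) does not contain 76.132.3.87
  76.132.3.64/28 (76.132.3.64 - 76.132.3.79) does not contain 76.132.3.87
  76.132.0.0/23 (76.132.0.0 - 76.132.1.255) does not contain 76.132.3.87
  76.132.16.0/22 (76.132.16.0 - 76.132.19.255) does not contain 76.132.3.87
Longest matching prefix is /21 -> next hop 139.198.164.129.

139.198.164.129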